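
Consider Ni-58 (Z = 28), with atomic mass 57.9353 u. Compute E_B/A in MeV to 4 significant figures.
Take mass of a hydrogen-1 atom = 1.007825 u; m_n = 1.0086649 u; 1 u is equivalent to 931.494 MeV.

8.733 MeV/nucleon

The nucleus contains 28 protons and 58 − 28 = 30 neutrons.
Σm = 28·m(¹H) + 30·m_n = 28.219100 + 30.2599470 = 58.4790470 u
The mass defect is 58.4790470 − 57.9353 = 0.5437470 u.
Binding energy = Δm·c² = 0.5437470 × 931.494 MeV/u = 506.497 MeV
Per nucleon: 506.497 / 58 = 8.733 MeV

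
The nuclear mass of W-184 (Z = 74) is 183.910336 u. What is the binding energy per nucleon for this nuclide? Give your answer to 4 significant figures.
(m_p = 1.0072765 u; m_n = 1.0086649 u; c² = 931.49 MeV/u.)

8.005 MeV/nucleon

With 74 protons and 110 neutrons (A = 184):
Total constituent mass: 74 × 1.0072765 + 110 × 1.0086649 = 185.4916000 u
The mass defect is 185.4916000 − 183.910336 = 1.5812640 u.
Binding energy = Δm·c² = 1.5812640 × 931.49 MeV/u = 1472.93 MeV
BE/A = 1472.93 MeV / 184 = 8.005 MeV/nucleon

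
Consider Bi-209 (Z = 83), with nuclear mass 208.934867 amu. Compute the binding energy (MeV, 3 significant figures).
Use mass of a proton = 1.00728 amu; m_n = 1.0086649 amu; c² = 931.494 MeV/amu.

Z = 83, so N = A − Z = 209 − 83 = 126.
Mass of separated nucleons = 83(1.00728) + 126(1.0086649) = 83.60424 + 127.0917774 = 210.6960174 amu
Mass defect Δm = 210.6960174 − 208.934867 = 1.7611504 amu
E_B = 1.7611504 × 931.494 = 1640.50 MeV

1640 MeV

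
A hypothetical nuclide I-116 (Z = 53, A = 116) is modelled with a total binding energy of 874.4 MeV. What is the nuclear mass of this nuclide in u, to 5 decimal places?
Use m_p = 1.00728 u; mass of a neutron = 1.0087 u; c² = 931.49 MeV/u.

115.99523 u

Mass defect = 874.4 MeV / (931.49 MeV/u) = 0.9387111 u
Constituent mass = 53(1.00728) + 63(1.0087) = 116.93394 u
Nuclear mass = 116.93394 − 0.9387111 = 115.9952289 u ≈ 115.99523 u (to 5 decimal places)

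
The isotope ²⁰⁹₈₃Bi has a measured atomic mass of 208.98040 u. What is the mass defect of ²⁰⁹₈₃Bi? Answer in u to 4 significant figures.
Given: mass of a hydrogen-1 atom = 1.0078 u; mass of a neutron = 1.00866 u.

Mass of separated nucleons = 83(1.0078) + 126(1.00866) = 83.6474 + 127.09116 = 210.73856 u
Δm = 210.73856 − 208.98040 = 1.75816 u

1.758 u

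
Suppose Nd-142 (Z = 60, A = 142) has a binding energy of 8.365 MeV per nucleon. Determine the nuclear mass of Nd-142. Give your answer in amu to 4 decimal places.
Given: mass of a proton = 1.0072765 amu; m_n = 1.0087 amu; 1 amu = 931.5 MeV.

141.8748 amu

Total binding energy = 142 × 8.365 = 1187.830 MeV
Mass defect = 1187.830 MeV / (931.5 MeV/amu) = 1.275180 amu
Constituent mass = 60(1.0072765) + 82(1.0087) = 143.1499900 amu
Nuclear mass = 143.1499900 − 1.275180 = 141.8748100 amu ≈ 141.8748 amu (to 4 decimal places)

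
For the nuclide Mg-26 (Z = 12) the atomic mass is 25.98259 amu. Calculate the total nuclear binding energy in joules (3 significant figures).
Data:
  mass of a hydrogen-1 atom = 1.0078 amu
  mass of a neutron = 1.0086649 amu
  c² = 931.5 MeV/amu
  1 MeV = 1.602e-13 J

3.47e-11 J

Z = 12, so N = A − Z = 26 − 12 = 14.
Mass of separated nucleons = 12(1.0078) + 14(1.0086649) = 12.0936 + 14.1213086 = 26.2149086 amu
The mass defect is 26.2149086 − 25.98259 = 0.2323186 amu.
E_B = 0.2323186 × 931.5 = 216.405 MeV
In joules: 216.405 MeV × 1.602e-13 J/MeV = 3.4668e-11 J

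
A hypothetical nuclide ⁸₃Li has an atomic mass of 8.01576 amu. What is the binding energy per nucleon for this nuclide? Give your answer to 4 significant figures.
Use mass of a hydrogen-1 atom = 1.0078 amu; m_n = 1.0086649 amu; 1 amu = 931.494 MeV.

With 3 protons and 5 neutrons (A = 8):
Total constituent mass: 3 × 1.0078 + 5 × 1.0086649 = 8.0667245 amu
The mass defect is 8.0667245 − 8.01576 = 0.0509645 amu.
E_B = 0.0509645 × 931.494 = 47.4731 MeV
BE/A = 47.4731 MeV / 8 = 5.934 MeV/nucleon

5.934 MeV/nucleon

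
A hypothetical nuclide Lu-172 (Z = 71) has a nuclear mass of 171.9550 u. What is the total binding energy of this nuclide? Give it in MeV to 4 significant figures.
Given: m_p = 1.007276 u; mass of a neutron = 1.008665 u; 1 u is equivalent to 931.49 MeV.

1338 MeV

Σm = 71·m_p + 101·m_n = 71.516596 + 101.875165 = 173.391761 u
Δm = 173.391761 − 171.9550 = 1.436761 u
Converting to energy: 1.436761 u × 931.49 MeV/u = 1338.33 MeV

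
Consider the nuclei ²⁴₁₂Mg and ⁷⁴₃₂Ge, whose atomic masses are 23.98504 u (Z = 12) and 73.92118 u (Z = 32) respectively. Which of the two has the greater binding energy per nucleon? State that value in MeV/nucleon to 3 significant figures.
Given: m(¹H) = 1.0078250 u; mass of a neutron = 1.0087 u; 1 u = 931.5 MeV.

²⁴₁₂Mg: Σm = 12(1.0078250) + 12(1.0087) = 24.1983000 u; Δm = 0.2132600 u; E_B = 198.65 MeV; E_B/A = 8.277 MeV
⁷⁴₃₂Ge: Σm = 32(1.0078250) + 42(1.0087) = 74.6158000 u; Δm = 0.6946200 u; E_B = 647.04 MeV; E_B/A = 8.744 MeV
⁷⁴₃₂Ge has the higher binding energy per nucleon, so it is the more tightly bound nucleus.

⁷⁴₃₂Ge; 8.74 MeV/nucleon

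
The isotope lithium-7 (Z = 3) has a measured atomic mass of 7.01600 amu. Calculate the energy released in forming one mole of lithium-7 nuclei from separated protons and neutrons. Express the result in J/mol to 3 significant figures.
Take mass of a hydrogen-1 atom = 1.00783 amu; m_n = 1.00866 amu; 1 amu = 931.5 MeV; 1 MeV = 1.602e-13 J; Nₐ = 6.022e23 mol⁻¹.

With 3 protons and 4 neutrons (A = 7):
Mass of separated nucleons = 3(1.00783) + 4(1.00866) = 3.02349 + 4.03464 = 7.05813 amu
Δm = 7.05813 − 7.01600 = 0.04213 amu
E_B = 0.04213 × 931.5 = 39.2441 MeV
Per nucleus in joules: 39.2441 MeV × 1.602e-13 J/MeV = 6.2869e-12 J
Per mole: 6.2869e-12 J × 6.022e23 mol⁻¹ = 3.7860e+12 J/mol

3.79e+12 J/mol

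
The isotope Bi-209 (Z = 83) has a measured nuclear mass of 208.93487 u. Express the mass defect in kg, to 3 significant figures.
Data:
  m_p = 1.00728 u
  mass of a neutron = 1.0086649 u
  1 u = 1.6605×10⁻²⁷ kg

With 83 protons and 126 neutrons (A = 209):
Mass of separated nucleons = 83(1.00728) + 126(1.0086649) = 83.60424 + 127.0917774 = 210.6960174 u
The mass defect is 210.6960174 − 208.93487 = 1.7611474 u.
In SI units: 1.7611474 u × 1.6605×10⁻²⁷ kg/u = 2.9244e-27 kg

2.92e-27 kg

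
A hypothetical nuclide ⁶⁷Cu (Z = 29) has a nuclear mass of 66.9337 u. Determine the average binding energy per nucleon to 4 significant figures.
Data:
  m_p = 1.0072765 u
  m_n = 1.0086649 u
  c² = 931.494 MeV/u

8.433 MeV/nucleon

The nucleus contains 29 protons and 67 − 29 = 38 neutrons.
Total constituent mass: 29 × 1.0072765 + 38 × 1.0086649 = 67.5402847 u
The mass defect is 67.5402847 − 66.9337 = 0.6065847 u.
E_B = 0.6065847 × 931.494 = 565.030 MeV
Per nucleon: 565.030 / 67 = 8.433 MeV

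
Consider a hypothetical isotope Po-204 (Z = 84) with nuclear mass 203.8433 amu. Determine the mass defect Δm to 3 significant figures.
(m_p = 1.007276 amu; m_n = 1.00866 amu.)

1.81 amu

Z = 84, so N = A − Z = 204 − 84 = 120.
Mass of separated nucleons = 84(1.007276) + 120(1.00866) = 84.611184 + 121.03920 = 205.650384 amu
The mass defect is 205.650384 − 203.8433 = 1.807084 amu.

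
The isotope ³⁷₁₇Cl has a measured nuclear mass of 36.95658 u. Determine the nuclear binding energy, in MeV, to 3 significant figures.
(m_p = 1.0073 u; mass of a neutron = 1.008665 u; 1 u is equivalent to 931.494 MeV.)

Mass of separated nucleons = 17(1.0073) + 20(1.008665) = 17.1241 + 20.173300 = 37.297400 u
Mass defect Δm = 37.297400 − 36.95658 = 0.340820 u
Converting to energy: 0.340820 u × 931.494 MeV/u = 317.472 MeV

317 MeV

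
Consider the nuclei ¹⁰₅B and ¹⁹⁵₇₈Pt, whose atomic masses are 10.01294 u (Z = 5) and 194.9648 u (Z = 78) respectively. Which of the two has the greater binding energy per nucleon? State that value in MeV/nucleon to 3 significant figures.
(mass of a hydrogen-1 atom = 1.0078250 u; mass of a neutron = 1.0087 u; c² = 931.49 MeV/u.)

¹⁰₅B: Σm = 5(1.0078250) + 5(1.0087) = 10.0826250 u; Δm = 0.0696850 u; E_B = 64.911 MeV; E_B/A = 6.491 MeV
¹⁹⁵₇₈Pt: Σm = 78(1.0078250) + 117(1.0087) = 196.6282500 u; Δm = 1.6634500 u; E_B = 1549.5 MeV; E_B/A = 7.946 MeV
¹⁹⁵₇₈Pt has the higher binding energy per nucleon, so it is the more tightly bound nucleus.

¹⁹⁵₇₈Pt; 7.95 MeV/nucleon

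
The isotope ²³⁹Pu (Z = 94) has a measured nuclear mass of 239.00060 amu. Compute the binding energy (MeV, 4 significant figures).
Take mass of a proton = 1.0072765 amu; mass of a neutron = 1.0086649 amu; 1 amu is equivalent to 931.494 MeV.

Total constituent mass: 94 × 1.0072765 + 145 × 1.0086649 = 240.9404015 amu
Δm = 240.9404015 − 239.00060 = 1.9398015 amu
Binding energy = Δm·c² = 1.9398015 × 931.494 MeV/amu = 1806.91 MeV

1807 MeV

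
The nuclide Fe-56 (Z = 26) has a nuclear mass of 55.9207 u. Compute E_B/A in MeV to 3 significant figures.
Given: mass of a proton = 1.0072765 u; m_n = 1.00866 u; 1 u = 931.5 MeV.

8.79 MeV/nucleon

The nucleus contains 26 protons and 56 − 26 = 30 neutrons.
Mass of separated nucleons = 26(1.0072765) + 30(1.00866) = 26.1891890 + 30.25980 = 56.4489890 u
Mass defect Δm = 56.4489890 − 55.9207 = 0.5282890 u
E_B = 0.5282890 × 931.5 = 492.101 MeV
Dividing by A = 56 gives 8.788 MeV per nucleon.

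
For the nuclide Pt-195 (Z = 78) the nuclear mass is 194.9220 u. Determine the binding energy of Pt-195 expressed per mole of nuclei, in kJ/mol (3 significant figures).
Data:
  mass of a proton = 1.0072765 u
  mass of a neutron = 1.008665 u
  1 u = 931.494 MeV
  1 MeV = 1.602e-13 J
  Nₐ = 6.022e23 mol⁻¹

With 78 protons and 117 neutrons (A = 195):
Total constituent mass: 78 × 1.0072765 + 117 × 1.008665 = 196.5813720 u
Mass defect Δm = 196.5813720 − 194.9220 = 1.6593720 u
Binding energy = Δm·c² = 1.6593720 × 931.494 MeV/u = 1545.70 MeV
Per nucleus in joules: 1545.70 MeV × 1.602e-13 J/MeV = 2.4762e-10 J
Per mole: 2.4762e-10 J × 6.022e23 mol⁻¹ = 1.4912e+14 J/mol

1.49e+11 kJ/mol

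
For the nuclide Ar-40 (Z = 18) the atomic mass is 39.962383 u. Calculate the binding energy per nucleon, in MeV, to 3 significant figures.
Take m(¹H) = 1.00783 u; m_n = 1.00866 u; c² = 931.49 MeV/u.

8.59 MeV/nucleon

Z = 18, so N = A − Z = 40 − 18 = 22.
Total constituent mass: 18 × 1.00783 + 22 × 1.00866 = 40.33146 u
The mass defect is 40.33146 − 39.962383 = 0.369077 u.
E_B = 0.369077 × 931.49 = 343.792 MeV
BE/A = 343.792 MeV / 40 = 8.5948 MeV/nucleon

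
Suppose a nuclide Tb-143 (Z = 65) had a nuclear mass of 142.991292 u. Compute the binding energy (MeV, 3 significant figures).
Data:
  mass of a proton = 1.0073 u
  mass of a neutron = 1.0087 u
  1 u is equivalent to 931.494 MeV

With 65 protons and 78 neutrons (A = 143):
Σm = 65·m_p + 78·m_n = 65.4745 + 78.6786 = 144.1531 u
Δm = 144.1531 − 142.991292 = 1.161808 u
Converting to energy: 1.161808 u × 931.494 MeV/u = 1082.22 MeV

1080 MeV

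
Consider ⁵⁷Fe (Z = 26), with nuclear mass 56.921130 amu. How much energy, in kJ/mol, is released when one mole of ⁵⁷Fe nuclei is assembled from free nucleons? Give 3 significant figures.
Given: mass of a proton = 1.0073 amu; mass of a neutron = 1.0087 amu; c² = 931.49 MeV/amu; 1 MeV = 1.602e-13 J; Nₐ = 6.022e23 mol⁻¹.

4.84e+10 kJ/mol

Z = 26, so N = A − Z = 57 − 26 = 31.
Total constituent mass: 26 × 1.0073 + 31 × 1.0087 = 57.4595 amu
Δm = 57.4595 − 56.921130 = 0.538370 amu
E_B = 0.538370 × 931.49 = 501.486 MeV
Per nucleus in joules: 501.486 MeV × 1.602e-13 J/MeV = 8.0338e-11 J
Per mole: 8.0338e-11 J × 6.022e23 mol⁻¹ = 4.8380e+13 J/mol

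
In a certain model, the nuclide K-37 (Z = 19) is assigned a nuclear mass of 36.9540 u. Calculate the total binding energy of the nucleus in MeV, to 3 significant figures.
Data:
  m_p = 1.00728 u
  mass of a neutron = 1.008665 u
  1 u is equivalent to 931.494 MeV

Σm = 19·m_p + 18·m_n = 19.13832 + 18.155970 = 37.294290 u
Mass defect Δm = 37.294290 − 36.9540 = 0.340290 u
Binding energy = Δm·c² = 0.340290 × 931.494 MeV/u = 316.978 MeV

317 MeV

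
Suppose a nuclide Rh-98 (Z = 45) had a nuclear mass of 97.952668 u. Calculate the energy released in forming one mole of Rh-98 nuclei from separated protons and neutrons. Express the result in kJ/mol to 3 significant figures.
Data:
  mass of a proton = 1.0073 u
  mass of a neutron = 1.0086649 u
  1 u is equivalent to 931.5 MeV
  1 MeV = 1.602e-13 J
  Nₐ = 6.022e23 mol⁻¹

7.50e+10 kJ/mol

The nucleus contains 45 protons and 98 − 45 = 53 neutrons.
Σm = 45·m_p + 53·m_n = 45.3285 + 53.4592397 = 98.7877397 u
Mass defect Δm = 98.7877397 − 97.952668 = 0.8350717 u
E_B = 0.8350717 × 931.5 = 777.869 MeV
Per nucleus in joules: 777.869 MeV × 1.602e-13 J/MeV = 1.2461e-10 J
Per mole: 1.2461e-10 J × 6.022e23 mol⁻¹ = 7.5040e+13 J/mol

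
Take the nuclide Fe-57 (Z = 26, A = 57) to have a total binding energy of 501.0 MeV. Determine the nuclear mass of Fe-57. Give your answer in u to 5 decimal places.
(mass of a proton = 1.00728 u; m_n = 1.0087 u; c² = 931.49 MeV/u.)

56.92113 u

Mass defect = 501.0 MeV / (931.49 MeV/u) = 0.5378480 u
Constituent mass = 26(1.00728) + 31(1.0087) = 57.45898 u
Nuclear mass = 57.45898 − 0.5378480 = 56.9211320 u ≈ 56.92113 u (to 5 decimal places)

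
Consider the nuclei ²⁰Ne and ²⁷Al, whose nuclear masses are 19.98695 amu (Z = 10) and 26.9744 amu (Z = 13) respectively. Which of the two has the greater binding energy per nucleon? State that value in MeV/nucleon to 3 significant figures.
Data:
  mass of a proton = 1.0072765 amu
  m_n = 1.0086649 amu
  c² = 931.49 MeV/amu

²⁰Ne: Σm = 10(1.0072765) + 10(1.0086649) = 20.1594140 amu; Δm = 0.1724640 amu; E_B = 160.648 MeV; E_B/A = 8.032 MeV
²⁷Al: Σm = 13(1.0072765) + 14(1.0086649) = 27.2159031 amu; Δm = 0.2415031 amu; E_B = 224.96 MeV; E_B/A = 8.332 MeV
²⁷Al has the higher binding energy per nucleon, so it is the more tightly bound nucleus.

²⁷Al; 8.33 MeV/nucleon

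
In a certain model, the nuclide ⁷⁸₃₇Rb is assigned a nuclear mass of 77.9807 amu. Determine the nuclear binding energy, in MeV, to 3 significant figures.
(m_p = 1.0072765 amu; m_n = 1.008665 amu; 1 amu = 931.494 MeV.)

Mass of separated nucleons = 37(1.0072765) + 41(1.008665) = 37.2692305 + 41.355265 = 78.6244955 amu
The mass defect is 78.6244955 − 77.9807 = 0.6437955 amu.
Converting to energy: 0.6437955 amu × 931.494 MeV/amu = 599.692 MeV

600 MeV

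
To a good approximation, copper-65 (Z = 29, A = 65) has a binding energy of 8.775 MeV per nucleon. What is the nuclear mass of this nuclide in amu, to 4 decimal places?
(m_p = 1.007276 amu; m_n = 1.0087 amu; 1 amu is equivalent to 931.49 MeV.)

64.9119 amu

Total binding energy = 65 × 8.775 = 570.375 MeV
Mass defect = 570.375 MeV / (931.49 MeV/amu) = 0.612325 amu
Constituent mass = 29(1.007276) + 36(1.0087) = 65.524204 amu
Nuclear mass = 65.524204 − 0.612325 = 64.911879 amu ≈ 64.9119 amu (to 4 decimal places)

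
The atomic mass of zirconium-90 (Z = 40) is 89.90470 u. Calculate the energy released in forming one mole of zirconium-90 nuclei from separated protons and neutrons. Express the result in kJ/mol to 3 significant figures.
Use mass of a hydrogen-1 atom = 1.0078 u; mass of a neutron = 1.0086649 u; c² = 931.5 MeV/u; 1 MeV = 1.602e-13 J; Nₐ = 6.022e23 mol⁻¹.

The nucleus contains 40 protons and 90 − 40 = 50 neutrons.
Mass of separated nucleons = 40(1.0078) + 50(1.0086649) = 40.3120 + 50.4332450 = 90.7452450 u
Δm = 90.7452450 − 89.90470 = 0.8405450 u
Converting to energy: 0.8405450 u × 931.5 MeV/u = 782.968 MeV
Per nucleus in joules: 782.968 MeV × 1.602e-13 J/MeV = 1.2543e-10 J
Per mole: 1.2543e-10 J × 6.022e23 mol⁻¹ = 7.5534e+13 J/mol

7.55e+10 kJ/mol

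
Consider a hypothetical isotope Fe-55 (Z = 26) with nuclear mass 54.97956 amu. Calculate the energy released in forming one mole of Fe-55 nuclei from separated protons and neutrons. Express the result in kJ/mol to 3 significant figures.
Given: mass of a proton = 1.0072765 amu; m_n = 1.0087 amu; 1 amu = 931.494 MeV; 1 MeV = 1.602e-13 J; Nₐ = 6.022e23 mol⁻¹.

4.15e+10 kJ/mol

Σm = 26·m_p + 29·m_n = 26.1891890 + 29.2523 = 55.4414890 amu
Δm = 55.4414890 − 54.97956 = 0.4619290 amu
Binding energy = Δm·c² = 0.4619290 × 931.494 MeV/amu = 430.284 MeV
Per nucleus in joules: 430.284 MeV × 1.602e-13 J/MeV = 6.8931e-11 J
Per mole: 6.8931e-11 J × 6.022e23 mol⁻¹ = 4.1510e+13 J/mol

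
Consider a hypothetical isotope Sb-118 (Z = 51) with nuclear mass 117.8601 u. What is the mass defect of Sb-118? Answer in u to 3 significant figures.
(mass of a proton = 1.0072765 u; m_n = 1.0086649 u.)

With 51 protons and 67 neutrons (A = 118):
Σm = 51·m_p + 67·m_n = 51.3711015 + 67.5805483 = 118.9516498 u
The mass defect is 118.9516498 − 117.8601 = 1.0915498 u.

1.09 u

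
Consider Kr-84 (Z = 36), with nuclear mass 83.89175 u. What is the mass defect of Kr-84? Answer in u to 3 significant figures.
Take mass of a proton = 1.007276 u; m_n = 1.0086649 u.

0.786 u

With 36 protons and 48 neutrons (A = 84):
Σm = 36·m_p + 48·m_n = 36.261936 + 48.4159152 = 84.6778512 u
Mass defect Δm = 84.6778512 − 83.89175 = 0.7861012 u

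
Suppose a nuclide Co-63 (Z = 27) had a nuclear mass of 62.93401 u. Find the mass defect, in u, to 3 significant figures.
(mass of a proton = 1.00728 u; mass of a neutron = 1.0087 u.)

0.576 u

Total constituent mass: 27 × 1.00728 + 36 × 1.0087 = 63.50976 u
Mass defect Δm = 63.50976 − 62.93401 = 0.57575 u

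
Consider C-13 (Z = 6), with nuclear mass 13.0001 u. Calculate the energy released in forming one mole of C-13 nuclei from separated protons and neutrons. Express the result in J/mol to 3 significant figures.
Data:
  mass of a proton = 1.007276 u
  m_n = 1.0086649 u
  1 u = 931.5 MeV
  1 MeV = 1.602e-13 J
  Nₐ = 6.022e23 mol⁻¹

Mass of separated nucleons = 6(1.007276) + 7(1.0086649) = 6.043656 + 7.0606543 = 13.1043103 u
Mass defect Δm = 13.1043103 − 13.0001 = 0.1042103 u
E_B = 0.1042103 × 931.5 = 97.0719 MeV
Per nucleus in joules: 97.0719 MeV × 1.602e-13 J/MeV = 1.5551e-11 J
Per mole: 1.5551e-11 J × 6.022e23 mol⁻¹ = 9.3648e+12 J/mol

9.36e+12 J/mol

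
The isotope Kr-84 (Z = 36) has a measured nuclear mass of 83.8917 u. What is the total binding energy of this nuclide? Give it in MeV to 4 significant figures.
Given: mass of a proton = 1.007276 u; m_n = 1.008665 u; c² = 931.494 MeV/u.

Z = 36, so N = A − Z = 84 − 36 = 48.
Total constituent mass: 36 × 1.007276 + 48 × 1.008665 = 84.677856 u
Δm = 84.677856 − 83.8917 = 0.786156 u
E_B = 0.786156 × 931.494 = 732.300 MeV

732.3 MeV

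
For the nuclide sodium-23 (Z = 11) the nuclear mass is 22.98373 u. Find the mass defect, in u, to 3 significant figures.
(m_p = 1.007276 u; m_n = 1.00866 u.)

0.200 u

Z = 11, so N = A − Z = 23 − 11 = 12.
Total constituent mass: 11 × 1.007276 + 12 × 1.00866 = 23.183956 u
Mass defect Δm = 23.183956 − 22.98373 = 0.200226 u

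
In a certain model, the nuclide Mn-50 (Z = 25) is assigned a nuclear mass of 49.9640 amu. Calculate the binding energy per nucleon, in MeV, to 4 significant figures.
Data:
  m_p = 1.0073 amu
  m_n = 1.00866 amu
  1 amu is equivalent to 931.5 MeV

Total constituent mass: 25 × 1.0073 + 25 × 1.00866 = 50.39900 amu
The mass defect is 50.39900 − 49.9640 = 0.43500 amu.
Binding energy = Δm·c² = 0.43500 × 931.5 MeV/amu = 405.203 MeV
Per nucleon: 405.203 / 50 = 8.104 MeV

8.104 MeV/nucleon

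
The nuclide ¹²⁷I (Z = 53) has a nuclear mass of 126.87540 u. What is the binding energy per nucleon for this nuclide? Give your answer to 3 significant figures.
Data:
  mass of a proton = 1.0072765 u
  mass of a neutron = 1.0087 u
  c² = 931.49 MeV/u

Z = 53, so N = A − Z = 127 − 53 = 74.
Mass of separated nucleons = 53(1.0072765) + 74(1.0087) = 53.3856545 + 74.6438 = 128.0294545 u
Δm = 128.0294545 − 126.87540 = 1.1540545 u
E_B = 1.1540545 × 931.49 = 1074.99 MeV
Dividing by A = 127 gives 8.464 MeV per nucleon.

8.46 MeV/nucleon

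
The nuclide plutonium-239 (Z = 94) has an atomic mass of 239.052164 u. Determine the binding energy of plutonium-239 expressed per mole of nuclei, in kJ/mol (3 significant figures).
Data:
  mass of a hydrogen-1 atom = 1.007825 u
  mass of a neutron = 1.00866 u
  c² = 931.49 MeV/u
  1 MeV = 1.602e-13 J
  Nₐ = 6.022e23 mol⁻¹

1.74e+11 kJ/mol

Mass of separated nucleons = 94(1.007825) + 145(1.00866) = 94.735550 + 146.25570 = 240.991250 u
The mass defect is 240.991250 − 239.052164 = 1.939086 u.
Binding energy = Δm·c² = 1.939086 × 931.49 MeV/u = 1806.24 MeV
Per nucleus in joules: 1806.24 MeV × 1.602e-13 J/MeV = 2.8936e-10 J
Per mole: 2.8936e-10 J × 6.022e23 mol⁻¹ = 1.7425e+14 J/mol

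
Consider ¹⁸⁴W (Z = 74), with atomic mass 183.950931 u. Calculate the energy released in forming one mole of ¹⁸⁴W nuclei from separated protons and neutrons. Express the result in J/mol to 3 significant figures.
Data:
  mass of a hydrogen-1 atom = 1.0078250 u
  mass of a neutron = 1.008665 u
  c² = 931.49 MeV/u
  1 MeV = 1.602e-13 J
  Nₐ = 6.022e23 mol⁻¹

Total constituent mass: 74 × 1.0078250 + 110 × 1.008665 = 185.5322000 u
Δm = 185.5322000 − 183.950931 = 1.5812690 u
Binding energy = Δm·c² = 1.5812690 × 931.49 MeV/u = 1472.94 MeV
Per nucleus in joules: 1472.94 MeV × 1.602e-13 J/MeV = 2.3596e-10 J
Per mole: 2.3596e-10 J × 6.022e23 mol⁻¹ = 1.4210e+14 J/mol

1.42e+14 J/mol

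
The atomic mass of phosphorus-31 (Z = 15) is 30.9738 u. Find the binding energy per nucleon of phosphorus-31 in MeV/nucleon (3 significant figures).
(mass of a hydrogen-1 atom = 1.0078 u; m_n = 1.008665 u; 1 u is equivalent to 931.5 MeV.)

8.47 MeV/nucleon

The nucleus contains 15 protons and 31 − 15 = 16 neutrons.
Σm = 15·m(¹H) + 16·m_n = 15.1170 + 16.138640 = 31.255640 u
Mass defect Δm = 31.255640 − 30.9738 = 0.281840 u
E_B = 0.281840 × 931.5 = 262.534 MeV
Dividing by A = 31 gives 8.469 MeV per nucleon.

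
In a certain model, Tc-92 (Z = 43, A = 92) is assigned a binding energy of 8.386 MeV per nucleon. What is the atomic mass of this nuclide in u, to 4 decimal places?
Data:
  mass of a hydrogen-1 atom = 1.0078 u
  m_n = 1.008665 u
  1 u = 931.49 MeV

91.9317 u

Total binding energy = 92 × 8.386 = 771.512 MeV
Mass defect = 771.512 MeV / (931.49 MeV/u) = 0.828256 u
Constituent mass = 43(1.0078) + 49(1.008665) = 92.759985 u
Atomic mass = 92.759985 − 0.828256 = 91.931729 u ≈ 91.9317 u (to 4 decimal places)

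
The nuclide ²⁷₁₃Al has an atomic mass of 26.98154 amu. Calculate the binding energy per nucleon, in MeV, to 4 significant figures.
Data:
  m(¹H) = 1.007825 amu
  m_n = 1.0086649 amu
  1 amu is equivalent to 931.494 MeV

8.331 MeV/nucleon

Z = 13, so N = A − Z = 27 − 13 = 14.
Total constituent mass: 13 × 1.007825 + 14 × 1.0086649 = 27.2230336 amu
Mass defect Δm = 27.2230336 − 26.98154 = 0.2414936 amu
E_B = 0.2414936 × 931.494 = 224.950 MeV
BE/A = 224.950 MeV / 27 = 8.331 MeV/nucleon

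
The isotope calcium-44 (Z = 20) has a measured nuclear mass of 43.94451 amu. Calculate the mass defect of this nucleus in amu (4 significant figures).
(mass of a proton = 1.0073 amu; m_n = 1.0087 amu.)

0.4103 amu

The nucleus contains 20 protons and 44 − 20 = 24 neutrons.
Σm = 20·m_p + 24·m_n = 20.1460 + 24.2088 = 44.3548 amu
The mass defect is 44.3548 − 43.94451 = 0.41029 amu.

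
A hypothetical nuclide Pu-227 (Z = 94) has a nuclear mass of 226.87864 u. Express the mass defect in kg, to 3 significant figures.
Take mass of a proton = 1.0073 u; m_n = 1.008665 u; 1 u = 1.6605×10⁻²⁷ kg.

With 94 protons and 133 neutrons (A = 227):
Σm = 94·m_p + 133·m_n = 94.6862 + 134.152445 = 228.838645 u
The mass defect is 228.838645 − 226.87864 = 1.960005 u.
In SI units: 1.960005 u × 1.6605×10⁻²⁷ kg/u = 3.2546e-27 kg

3.25e-27 kg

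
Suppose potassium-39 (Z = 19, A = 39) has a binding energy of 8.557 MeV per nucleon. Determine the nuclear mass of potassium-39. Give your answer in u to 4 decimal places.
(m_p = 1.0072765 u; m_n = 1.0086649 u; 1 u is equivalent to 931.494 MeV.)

Total binding energy = 39 × 8.557 = 333.723 MeV
Mass defect = 333.723 MeV / (931.494 MeV/u) = 0.358266 u
Constituent mass = 19(1.0072765) + 20(1.0086649) = 39.3115515 u
Nuclear mass = 39.3115515 − 0.358266 = 38.9532855 u ≈ 38.9533 u (to 4 decimal places)

38.9533 u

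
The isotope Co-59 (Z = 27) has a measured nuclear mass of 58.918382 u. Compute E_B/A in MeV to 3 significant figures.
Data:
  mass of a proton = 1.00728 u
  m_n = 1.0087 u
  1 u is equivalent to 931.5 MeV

8.79 MeV/nucleon

Z = 27, so N = A − Z = 59 − 27 = 32.
Total constituent mass: 27 × 1.00728 + 32 × 1.0087 = 59.47496 u
The mass defect is 59.47496 − 58.918382 = 0.556578 u.
E_B = 0.556578 × 931.5 = 518.452 MeV
Per nucleon: 518.452 / 59 = 8.787 MeV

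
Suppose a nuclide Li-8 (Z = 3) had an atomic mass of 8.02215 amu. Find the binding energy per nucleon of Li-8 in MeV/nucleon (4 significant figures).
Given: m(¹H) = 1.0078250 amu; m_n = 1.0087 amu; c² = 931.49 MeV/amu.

5.219 MeV/nucleon

Z = 3, so N = A − Z = 8 − 3 = 5.
Total constituent mass: 3 × 1.0078250 + 5 × 1.0087 = 8.0669750 amu
The mass defect is 8.0669750 − 8.02215 = 0.0448250 amu.
Converting to energy: 0.0448250 amu × 931.49 MeV/amu = 41.7540 MeV
Per nucleon: 41.7540 / 8 = 5.219 MeV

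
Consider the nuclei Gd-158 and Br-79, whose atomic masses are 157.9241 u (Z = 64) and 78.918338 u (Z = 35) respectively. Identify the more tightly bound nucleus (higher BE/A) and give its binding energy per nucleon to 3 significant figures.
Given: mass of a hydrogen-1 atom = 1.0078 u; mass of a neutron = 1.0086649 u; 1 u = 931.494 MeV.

Br-79; 8.68 MeV/nucleon

Gd-158: Σm = 64(1.0078) + 94(1.0086649) = 159.3137006 u; Δm = 1.3896006 u; E_B = 1294.4 MeV; E_B/A = 8.192 MeV
Br-79: Σm = 35(1.0078) + 44(1.0086649) = 79.6542556 u; Δm = 0.7359176 u; E_B = 685.50 MeV; E_B/A = 8.677 MeV
Br-79 has the higher binding energy per nucleon, so it is the more tightly bound nucleus.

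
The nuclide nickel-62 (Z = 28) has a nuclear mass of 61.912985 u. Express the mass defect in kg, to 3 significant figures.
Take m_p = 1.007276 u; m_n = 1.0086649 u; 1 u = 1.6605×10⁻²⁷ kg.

9.72e-28 kg

Mass of separated nucleons = 28(1.007276) + 34(1.0086649) = 28.203728 + 34.2946066 = 62.4983346 u
Mass defect Δm = 62.4983346 − 61.912985 = 0.5853496 u
In SI units: 0.5853496 u × 1.6605×10⁻²⁷ kg/u = 9.7197e-28 kg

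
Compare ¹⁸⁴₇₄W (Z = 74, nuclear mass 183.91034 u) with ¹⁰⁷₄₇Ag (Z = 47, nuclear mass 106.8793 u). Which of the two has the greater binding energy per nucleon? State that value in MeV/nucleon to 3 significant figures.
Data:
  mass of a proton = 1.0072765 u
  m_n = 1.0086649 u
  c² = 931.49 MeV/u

¹⁸⁴₇₄W: Σm = 74(1.0072765) + 110(1.0086649) = 185.4916000 u; Δm = 1.5812600 u; E_B = 1472.9 MeV; E_B/A = 8.005 MeV
¹⁰⁷₄₇Ag: Σm = 47(1.0072765) + 60(1.0086649) = 107.8618895 u; Δm = 0.9825895 u; E_B = 915.27 MeV; E_B/A = 8.554 MeV
¹⁰⁷₄₇Ag has the higher binding energy per nucleon, so it is the more tightly bound nucleus.

¹⁰⁷₄₇Ag; 8.55 MeV/nucleon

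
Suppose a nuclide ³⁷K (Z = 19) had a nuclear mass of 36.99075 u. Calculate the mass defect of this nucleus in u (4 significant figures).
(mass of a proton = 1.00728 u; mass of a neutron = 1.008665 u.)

0.3035 u

The nucleus contains 19 protons and 37 − 19 = 18 neutrons.
Σm = 19·m_p + 18·m_n = 19.13832 + 18.155970 = 37.294290 u
The mass defect is 37.294290 − 36.99075 = 0.303540 u.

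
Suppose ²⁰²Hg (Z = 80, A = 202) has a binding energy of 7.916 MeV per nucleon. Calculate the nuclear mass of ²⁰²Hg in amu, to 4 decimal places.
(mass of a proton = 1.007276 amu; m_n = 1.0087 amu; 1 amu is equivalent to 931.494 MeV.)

201.9268 amu

Total binding energy = 202 × 7.916 = 1599.032 MeV
Mass defect = 1599.032 MeV / (931.494 MeV/amu) = 1.716632 amu
Constituent mass = 80(1.007276) + 122(1.0087) = 203.643480 amu
Nuclear mass = 203.643480 − 1.716632 = 201.926848 amu ≈ 201.9268 amu (to 4 decimal places)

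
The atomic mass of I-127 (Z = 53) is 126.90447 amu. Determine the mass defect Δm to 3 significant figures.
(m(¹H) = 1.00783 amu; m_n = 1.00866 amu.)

The nucleus contains 53 protons and 127 − 53 = 74 neutrons.
Mass of separated nucleons = 53(1.00783) + 74(1.00866) = 53.41499 + 74.64084 = 128.05583 amu
Δm = 128.05583 − 126.90447 = 1.15136 amu

1.15 amu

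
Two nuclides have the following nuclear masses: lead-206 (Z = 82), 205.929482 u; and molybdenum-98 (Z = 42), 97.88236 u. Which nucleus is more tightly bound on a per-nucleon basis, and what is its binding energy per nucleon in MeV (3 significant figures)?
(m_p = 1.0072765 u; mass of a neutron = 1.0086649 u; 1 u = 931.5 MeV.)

lead-206: Σm = 82(1.0072765) + 124(1.0086649) = 207.6711206 u; Δm = 1.7416386 u; E_B = 1622.3 MeV; E_B/A = 7.875 MeV
molybdenum-98: Σm = 42(1.0072765) + 56(1.0086649) = 98.7908474 u; Δm = 0.9084874 u; E_B = 846.26 MeV; E_B/A = 8.635 MeV
molybdenum-98 has the higher binding energy per nucleon, so it is the more tightly bound nucleus.

molybdenum-98; 8.64 MeV/nucleon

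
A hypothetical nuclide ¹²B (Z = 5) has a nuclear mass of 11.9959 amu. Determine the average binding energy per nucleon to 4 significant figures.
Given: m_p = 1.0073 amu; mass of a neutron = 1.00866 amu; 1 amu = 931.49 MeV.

7.857 MeV/nucleon

Σm = 5·m_p + 7·m_n = 5.0365 + 7.06062 = 12.09712 amu
Δm = 12.09712 − 11.9959 = 0.10122 amu
E_B = 0.10122 × 931.49 = 94.2854 MeV
BE/A = 94.2854 MeV / 12 = 7.857 MeV/nucleon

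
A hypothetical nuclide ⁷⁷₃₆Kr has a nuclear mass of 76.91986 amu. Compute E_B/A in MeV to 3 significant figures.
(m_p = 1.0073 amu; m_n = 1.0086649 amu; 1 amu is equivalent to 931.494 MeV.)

Mass of separated nucleons = 36(1.0073) + 41(1.0086649) = 36.2628 + 41.3552609 = 77.6180609 amu
The mass defect is 77.6180609 − 76.91986 = 0.6982009 amu.
Binding energy = Δm·c² = 0.6982009 × 931.494 MeV/amu = 650.370 MeV
Dividing by A = 77 gives 8.446 MeV per nucleon.

8.45 MeV/nucleon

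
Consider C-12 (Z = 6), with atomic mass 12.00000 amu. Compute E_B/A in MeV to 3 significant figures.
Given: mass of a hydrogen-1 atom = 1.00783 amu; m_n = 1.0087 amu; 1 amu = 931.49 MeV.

The nucleus contains 6 protons and 12 − 6 = 6 neutrons.
Mass of separated nucleons = 6(1.00783) + 6(1.0087) = 6.04698 + 6.0522 = 12.09918 amu
Mass defect Δm = 12.09918 − 12.00000 = 0.09918 amu
Converting to energy: 0.09918 amu × 931.49 MeV/amu = 92.3852 MeV
BE/A = 92.3852 MeV / 12 = 7.699 MeV/nucleon

7.70 MeV/nucleon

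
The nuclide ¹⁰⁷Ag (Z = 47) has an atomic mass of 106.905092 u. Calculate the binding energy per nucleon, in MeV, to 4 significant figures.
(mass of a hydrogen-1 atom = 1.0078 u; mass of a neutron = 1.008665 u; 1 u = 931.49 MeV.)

The nucleus contains 47 protons and 107 − 47 = 60 neutrons.
Σm = 47·m(¹H) + 60·m_n = 47.3666 + 60.519900 = 107.886500 u
Δm = 107.886500 − 106.905092 = 0.981408 u
E_B = 0.981408 × 931.49 = 914.172 MeV
Dividing by A = 107 gives 8.544 MeV per nucleon.

8.544 MeV/nucleon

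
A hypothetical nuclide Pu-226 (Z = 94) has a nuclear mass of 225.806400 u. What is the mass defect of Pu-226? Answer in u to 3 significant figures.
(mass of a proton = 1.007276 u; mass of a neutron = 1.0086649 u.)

2.02 u

With 94 protons and 132 neutrons (A = 226):
Σm = 94·m_p + 132·m_n = 94.683944 + 133.1437668 = 227.8277108 u
The mass defect is 227.8277108 − 225.806400 = 2.0213108 u.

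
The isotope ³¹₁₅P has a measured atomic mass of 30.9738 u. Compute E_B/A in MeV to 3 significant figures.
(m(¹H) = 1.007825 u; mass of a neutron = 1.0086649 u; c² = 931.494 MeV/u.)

8.48 MeV/nucleon

Mass of separated nucleons = 15(1.007825) + 16(1.0086649) = 15.117375 + 16.1386384 = 31.2560134 u
The mass defect is 31.2560134 − 30.9738 = 0.2822134 u.
Converting to energy: 0.2822134 u × 931.494 MeV/u = 262.880 MeV
Dividing by A = 31 gives 8.480 MeV per nucleon.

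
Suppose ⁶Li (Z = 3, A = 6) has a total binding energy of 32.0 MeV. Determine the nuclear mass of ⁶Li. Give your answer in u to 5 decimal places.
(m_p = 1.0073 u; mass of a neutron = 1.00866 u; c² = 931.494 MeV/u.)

Mass defect = 32.0 MeV / (931.494 MeV/u) = 0.0343534 u
Constituent mass = 3(1.0073) + 3(1.00866) = 6.04788 u
Nuclear mass = 6.04788 − 0.0343534 = 6.0135266 u ≈ 6.01353 u (to 5 decimal places)

6.01353 u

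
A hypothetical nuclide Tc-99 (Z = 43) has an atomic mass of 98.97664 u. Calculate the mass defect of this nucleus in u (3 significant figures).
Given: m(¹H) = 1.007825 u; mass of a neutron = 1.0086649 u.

0.845 u

Z = 43, so N = A − Z = 99 − 43 = 56.
Mass of separated nucleons = 43(1.007825) + 56(1.0086649) = 43.336475 + 56.4852344 = 99.8217094 u
Mass defect Δm = 99.8217094 − 98.97664 = 0.8450694 u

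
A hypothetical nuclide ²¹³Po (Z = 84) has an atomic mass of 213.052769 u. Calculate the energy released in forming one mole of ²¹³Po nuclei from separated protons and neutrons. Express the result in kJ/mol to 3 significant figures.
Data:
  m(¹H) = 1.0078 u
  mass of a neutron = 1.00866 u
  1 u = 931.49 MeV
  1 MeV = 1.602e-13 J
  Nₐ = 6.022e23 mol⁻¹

1.55e+11 kJ/mol

Z = 84, so N = A − Z = 213 − 84 = 129.
Total constituent mass: 84 × 1.0078 + 129 × 1.00866 = 214.77234 u
The mass defect is 214.77234 − 213.052769 = 1.719571 u.
Binding energy = Δm·c² = 1.719571 × 931.49 MeV/u = 1601.76 MeV
Per nucleus in joules: 1601.76 MeV × 1.602e-13 J/MeV = 2.5660e-10 J
Per mole: 2.5660e-10 J × 6.022e23 mol⁻¹ = 1.5452e+14 J/mol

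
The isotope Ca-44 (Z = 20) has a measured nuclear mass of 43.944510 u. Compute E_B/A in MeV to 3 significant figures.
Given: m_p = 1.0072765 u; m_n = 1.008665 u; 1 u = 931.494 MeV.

Z = 20, so N = A − Z = 44 − 20 = 24.
Total constituent mass: 20 × 1.0072765 + 24 × 1.008665 = 44.3534900 u
The mass defect is 44.3534900 − 43.944510 = 0.4089800 u.
Binding energy = Δm·c² = 0.4089800 × 931.494 MeV/u = 380.962 MeV
BE/A = 380.962 MeV / 44 = 8.658 MeV/nucleon

8.66 MeV/nucleon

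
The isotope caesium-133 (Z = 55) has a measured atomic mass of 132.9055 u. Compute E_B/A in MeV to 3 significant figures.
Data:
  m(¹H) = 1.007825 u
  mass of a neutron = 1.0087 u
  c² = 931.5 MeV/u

8.43 MeV/nucleon

The nucleus contains 55 protons and 133 − 55 = 78 neutrons.
Total constituent mass: 55 × 1.007825 + 78 × 1.0087 = 134.108975 u
Mass defect Δm = 134.108975 − 132.9055 = 1.203475 u
Converting to energy: 1.203475 u × 931.5 MeV/u = 1121.04 MeV
Dividing by A = 133 gives 8.429 MeV per nucleon.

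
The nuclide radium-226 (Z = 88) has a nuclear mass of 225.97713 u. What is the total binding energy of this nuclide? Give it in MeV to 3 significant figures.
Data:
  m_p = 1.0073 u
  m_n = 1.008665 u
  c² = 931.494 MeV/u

1730 MeV

Σm = 88·m_p + 138·m_n = 88.6424 + 139.195770 = 227.838170 u
Mass defect Δm = 227.838170 − 225.97713 = 1.861040 u
Converting to energy: 1.861040 u × 931.494 MeV/u = 1733.55 MeV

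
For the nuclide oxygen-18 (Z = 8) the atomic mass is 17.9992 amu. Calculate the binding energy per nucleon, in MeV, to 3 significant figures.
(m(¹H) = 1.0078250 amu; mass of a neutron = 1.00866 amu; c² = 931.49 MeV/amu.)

7.76 MeV/nucleon

The nucleus contains 8 protons and 18 − 8 = 10 neutrons.
Total constituent mass: 8 × 1.0078250 + 10 × 1.00866 = 18.1492000 amu
Mass defect Δm = 18.1492000 − 17.9992 = 0.1500000 amu
E_B = 0.1500000 × 931.49 = 139.724 MeV
BE/A = 139.724 MeV / 18 = 7.762 MeV/nucleon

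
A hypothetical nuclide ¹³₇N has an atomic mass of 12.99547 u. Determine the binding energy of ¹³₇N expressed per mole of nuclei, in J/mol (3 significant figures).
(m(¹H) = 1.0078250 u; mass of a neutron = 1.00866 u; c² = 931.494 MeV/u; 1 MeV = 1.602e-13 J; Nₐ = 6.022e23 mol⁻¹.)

1.00e+13 J/mol

With 7 protons and 6 neutrons (A = 13):
Mass of separated nucleons = 7(1.0078250) + 6(1.00866) = 7.0547750 + 6.05196 = 13.1067350 u
Mass defect Δm = 13.1067350 − 12.99547 = 0.1112650 u
Binding energy = Δm·c² = 0.1112650 × 931.494 MeV/u = 103.643 MeV
Per nucleus in joules: 103.643 MeV × 1.602e-13 J/MeV = 1.6604e-11 J
Per mole: 1.6604e-11 J × 6.022e23 mol⁻¹ = 9.9989e+12 J/mol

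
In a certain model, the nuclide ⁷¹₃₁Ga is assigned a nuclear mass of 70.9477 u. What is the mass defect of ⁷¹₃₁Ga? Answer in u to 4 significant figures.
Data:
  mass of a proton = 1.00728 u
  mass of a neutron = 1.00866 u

Mass of separated nucleons = 31(1.00728) + 40(1.00866) = 31.22568 + 40.34640 = 71.57208 u
The mass defect is 71.57208 − 70.9477 = 0.62438 u.

0.6244 u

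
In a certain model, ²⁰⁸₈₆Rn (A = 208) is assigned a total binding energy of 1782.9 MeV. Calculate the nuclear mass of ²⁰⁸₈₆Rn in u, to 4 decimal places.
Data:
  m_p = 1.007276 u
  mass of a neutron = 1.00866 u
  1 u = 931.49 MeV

207.7682 u

Mass defect = 1782.9 MeV / (931.49 MeV/u) = 1.914030 u
Constituent mass = 86(1.007276) + 122(1.00866) = 209.682256 u
Nuclear mass = 209.682256 − 1.914030 = 207.768226 u ≈ 207.7682 u (to 4 decimal places)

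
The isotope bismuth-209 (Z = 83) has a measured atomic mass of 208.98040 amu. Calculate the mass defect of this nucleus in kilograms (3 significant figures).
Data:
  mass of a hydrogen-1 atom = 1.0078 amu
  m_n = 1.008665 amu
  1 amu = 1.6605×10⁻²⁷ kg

2.92e-27 kg

Mass of separated nucleons = 83(1.0078) + 126(1.008665) = 83.6474 + 127.091790 = 210.739190 amu
Δm = 210.739190 − 208.98040 = 1.758790 amu
In SI units: 1.758790 amu × 1.6605×10⁻²⁷ kg/amu = 2.9205e-27 kg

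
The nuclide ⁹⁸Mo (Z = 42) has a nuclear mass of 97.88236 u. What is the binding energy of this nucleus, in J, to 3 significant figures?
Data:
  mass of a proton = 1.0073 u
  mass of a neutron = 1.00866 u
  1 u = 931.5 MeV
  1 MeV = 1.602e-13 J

With 42 protons and 56 neutrons (A = 98):
Mass of separated nucleons = 42(1.0073) + 56(1.00866) = 42.3066 + 56.48496 = 98.79156 u
Δm = 98.79156 − 97.88236 = 0.90920 u
Converting to energy: 0.90920 u × 931.5 MeV/u = 846.920 MeV
In joules: 846.920 MeV × 1.602e-13 J/MeV = 1.3568e-10 J

1.36e-10 J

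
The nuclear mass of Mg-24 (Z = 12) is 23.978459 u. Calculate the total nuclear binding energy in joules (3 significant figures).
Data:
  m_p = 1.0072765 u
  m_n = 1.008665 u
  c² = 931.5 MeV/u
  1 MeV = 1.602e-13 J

With 12 protons and 12 neutrons (A = 24):
Total constituent mass: 12 × 1.0072765 + 12 × 1.008665 = 24.1912980 u
Mass defect Δm = 24.1912980 − 23.978459 = 0.2128390 u
Converting to energy: 0.2128390 u × 931.5 MeV/u = 198.260 MeV
In joules: 198.260 MeV × 1.602e-13 J/MeV = 3.1761e-11 J

3.18e-11 J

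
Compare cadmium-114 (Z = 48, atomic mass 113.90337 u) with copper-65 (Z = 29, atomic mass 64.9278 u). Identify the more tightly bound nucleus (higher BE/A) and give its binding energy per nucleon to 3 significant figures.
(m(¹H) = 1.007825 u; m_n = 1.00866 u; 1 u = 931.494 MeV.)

copper-65; 8.75 MeV/nucleon

cadmium-114: Σm = 48(1.007825) + 66(1.00866) = 114.947160 u; Δm = 1.043790 u; E_B = 972.28 MeV; E_B/A = 8.529 MeV
copper-65: Σm = 29(1.007825) + 36(1.00866) = 65.538685 u; Δm = 0.610885 u; E_B = 569.04 MeV; E_B/A = 8.754 MeV
copper-65 has the higher binding energy per nucleon, so it is the more tightly bound nucleus.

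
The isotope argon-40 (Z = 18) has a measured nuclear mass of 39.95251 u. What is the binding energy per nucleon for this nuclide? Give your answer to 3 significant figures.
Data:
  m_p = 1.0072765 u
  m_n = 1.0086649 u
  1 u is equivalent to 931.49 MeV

8.60 MeV/nucleon

Mass of separated nucleons = 18(1.0072765) + 22(1.0086649) = 18.1309770 + 22.1906278 = 40.3216048 u
The mass defect is 40.3216048 − 39.95251 = 0.3690948 u.
E_B = 0.3690948 × 931.49 = 343.808 MeV
BE/A = 343.808 MeV / 40 = 8.595 MeV/nucleon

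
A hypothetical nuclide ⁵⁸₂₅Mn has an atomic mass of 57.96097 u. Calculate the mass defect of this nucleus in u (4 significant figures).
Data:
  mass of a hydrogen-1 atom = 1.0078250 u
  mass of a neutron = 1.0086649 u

0.5206 u

Z = 25, so N = A − Z = 58 − 25 = 33.
Σm = 25·m(¹H) + 33·m_n = 25.1956250 + 33.2859417 = 58.4815667 u
Mass defect Δm = 58.4815667 − 57.96097 = 0.5205967 u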